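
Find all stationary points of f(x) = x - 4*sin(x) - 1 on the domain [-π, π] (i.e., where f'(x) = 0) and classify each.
f'(x) = 1 - 4*cos(x)

Solve f'(x) = 0 on [-π, π]:
  f'(x) = 0 ⇔ cos(x) = 1/4, i.e. x = ±arccos(1/4) + 2nπ; keep the solutions lying in [-π, π].
  ⇒ x = -acos(1/4) ≈ -1.3181, acos(1/4) ≈ 1.3181

f''(x) = 4*sin(x)
Second-derivative test at each critical point:
  f''(-1.3181) = -3.8730 < 0 → local maximum
  f''(1.3181) = 3.8730 > 0 → local minimum

Critical points: x = -acos(1/4) ≈ -1.3181 (local maximum); x = acos(1/4) ≈ 1.3181 (local minimum)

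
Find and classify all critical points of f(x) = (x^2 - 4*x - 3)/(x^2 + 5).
f'(x) = 4*(x^2 + 4*x - 5)/(x^4 + 10*x^2 + 25)

Solve f'(x) = 0:
  f'(x) = 4*(x - 1)*(x + 5)/(x^2 + 5)^2; the denominator is positive wherever f is defined, so f'(x) = 0 ⇔ 4*x^2 + 16*x - 20 = 0.
  Factor: 4*x^2 + 16*x - 20 = 4*(x - 1)*(x + 5) = 0.
  ⇒ x = -5, 1

f''(x) = 8*(-x^3 - 6*x^2 + 15*x + 10)/(x^6 + 15*x^4 + 75*x^2 + 125)
Second-derivative test at each critical point:
  f''(-5) = -2/75 < 0 → local maximum
  f''(1) = 2/3 > 0 → local minimum

Critical points: x = -5 (local maximum); x = 1 (local minimum)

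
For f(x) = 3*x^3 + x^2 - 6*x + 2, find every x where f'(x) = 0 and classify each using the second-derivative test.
f'(x) = 9*x^2 + 2*x - 6

Solve f'(x) = 0:
  9*x^2 + 2*x - 6 = 0 has no rational roots; quadratic formula: x = (-2 ± √220)/18.
  ⇒ x = -sqrt(55)/9 - 1/9 ≈ -0.9351, -1/9 + sqrt(55)/9 ≈ 0.7129

f''(x) = 18*x + 2
Second-derivative test at each critical point:
  f''(-0.9351) = -14.8324 < 0 → local maximum
  f''(0.7129) = 14.8324 > 0 → local minimum

Critical points: x = -sqrt(55)/9 - 1/9 ≈ -0.9351 (local maximum); x = -1/9 + sqrt(55)/9 ≈ 0.7129 (local minimum)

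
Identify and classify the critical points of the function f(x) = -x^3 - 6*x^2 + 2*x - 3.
f'(x) = -3*x^2 - 12*x + 2

Solve f'(x) = 0:
  3*x^2 + 12*x - 2 = 0 has no rational roots; quadratic formula: x = (-12 ± √168)/6.
  ⇒ x = -sqrt(42)/3 - 2 ≈ -4.1602, -2 + sqrt(42)/3 ≈ 0.1602

f''(x) = -6*x - 12
Second-derivative test at each critical point:
  f''(-4.1602) = 12.9615 > 0 → local minimum
  f''(0.1602) = -12.9615 < 0 → local maximum

Critical points: x = -sqrt(42)/3 - 2 ≈ -4.1602 (local minimum); x = -2 + sqrt(42)/3 ≈ 0.1602 (local maximum)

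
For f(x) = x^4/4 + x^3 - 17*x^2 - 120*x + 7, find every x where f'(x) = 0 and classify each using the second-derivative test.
f'(x) = x^3 + 3*x^2 - 34*x - 120

Solve f'(x) = 0:
  Factor: x^3 + 3*x^2 - 34*x - 120 = (x - 6)*(x + 4)*(x + 5) = 0.
  ⇒ x = -5, -4, 6

f''(x) = 3*x^2 + 6*x - 34
Second-derivative test at each critical point:
  f''(-5) = 11 > 0 → local minimum
  f''(-4) = -10 < 0 → local maximum
  f''(6) = 110 > 0 → local minimum

Critical points: x = -5 (local minimum); x = -4 (local maximum); x = 6 (local minimum)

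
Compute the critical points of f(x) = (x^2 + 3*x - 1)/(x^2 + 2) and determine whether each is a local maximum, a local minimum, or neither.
f'(x) = 3*(-x^2 + 2*x + 2)/(x^4 + 4*x^2 + 4)

Solve f'(x) = 0:
  f'(x) = -3*(x^2 - 2*x - 2)/(x^2 + 2)^2; the denominator is positive wherever f is defined, so f'(x) = 0 ⇔ -3*x^2 + 6*x + 6 = 0.
  Factor: -3*x^2 + 6*x + 6 = -3*(x^2 - 2*x - 2); x^2 - 2*x - 2 = 0 has no rational roots; quadratic formula: x = (2 ± √12)/2.
  ⇒ x = 1 - sqrt(3) ≈ -0.7321, 1 + sqrt(3) ≈ 2.7321

f''(x) = 6*(x^3 - 3*x^2 - 6*x + 2)/(x^6 + 6*x^4 + 12*x^2 + 8)
Second-derivative test at each critical point:
  f''(-0.7321) = 1.6160 > 0 → local minimum
  f''(2.7321) = -0.1160 < 0 → local maximum

Critical points: x = 1 - sqrt(3) ≈ -0.7321 (local minimum); x = 1 + sqrt(3) ≈ 2.7321 (local maximum)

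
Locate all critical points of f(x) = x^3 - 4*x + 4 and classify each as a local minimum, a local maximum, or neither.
f'(x) = 3*x^2 - 4

Solve f'(x) = 0:
  3*x^2 - 4 = 0 has no rational roots; quadratic formula: x = (0 ± √48)/6.
  ⇒ x = -2*sqrt(3)/3 ≈ -1.1547, 2*sqrt(3)/3 ≈ 1.1547

f''(x) = 6*x
Second-derivative test at each critical point:
  f''(-1.1547) = -6.9282 < 0 → local maximum
  f''(1.1547) = 6.9282 > 0 → local minimum

Critical points: x = -2*sqrt(3)/3 ≈ -1.1547 (local maximum); x = 2*sqrt(3)/3 ≈ 1.1547 (local minimum)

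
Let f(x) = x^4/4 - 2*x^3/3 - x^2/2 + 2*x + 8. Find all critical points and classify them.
f'(x) = x^3 - 2*x^2 - x + 2

Solve f'(x) = 0:
  Factor: x^3 - 2*x^2 - x + 2 = (x - 2)*(x - 1)*(x + 1) = 0.
  ⇒ x = -1, 1, 2

f''(x) = 3*x^2 - 4*x - 1
Second-derivative test at each critical point:
  f''(-1) = 6 > 0 → local minimum
  f''(1) = -2 < 0 → local maximum
  f''(2) = 3 > 0 → local minimum

Critical points: x = -1 (local minimum); x = 1 (local maximum); x = 2 (local minimum)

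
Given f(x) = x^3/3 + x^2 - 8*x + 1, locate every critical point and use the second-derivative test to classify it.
f'(x) = x^2 + 2*x - 8

Solve f'(x) = 0:
  Factor: x^2 + 2*x - 8 = (x - 2)*(x + 4) = 0.
  ⇒ x = -4, 2

f''(x) = 2*x + 2
Second-derivative test at each critical point:
  f''(-4) = -6 < 0 → local maximum
  f''(2) = 6 > 0 → local minimum

Critical points: x = -4 (local maximum); x = 2 (local minimum)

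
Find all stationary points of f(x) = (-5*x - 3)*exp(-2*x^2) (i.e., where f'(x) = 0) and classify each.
f'(x) = (4*x*(5*x + 3) - 5)*exp(-2*x^2)

Solve f'(x) = 0:
  f'(x) = (20*x^2 + 12*x - 5)·exp(-2*x^2) and exp(-2*x^2) > 0 for every x, so f'(x) = 0 ⇔ 20*x^2 + 12*x - 5 = 0.
  20*x^2 + 12*x - 5 = 0 has no rational roots; quadratic formula: x = (-12 ± √544)/40.
  ⇒ x = -sqrt(34)/10 - 3/10 ≈ -0.8831, -3/10 + sqrt(34)/10 ≈ 0.2831

f''(x) = 4*(-20*x^3 - 12*x^2 + 15*x + 3)*exp(-2*x^2)
Second-derivative test at each critical point:
  f''(-0.8831) = -4.9026 < 0 → local maximum
  f''(0.2831) = 19.8696 > 0 → local minimum

Critical points: x = -sqrt(34)/10 - 3/10 ≈ -0.8831 (local maximum); x = -3/10 + sqrt(34)/10 ≈ 0.2831 (local minimum)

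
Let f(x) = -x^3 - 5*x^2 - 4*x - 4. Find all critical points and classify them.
f'(x) = -3*x^2 - 10*x - 4

Solve f'(x) = 0:
  3*x^2 + 10*x + 4 = 0 has no rational roots; quadratic formula: x = (-10 ± √52)/6.
  ⇒ x = -5/3 - sqrt(13)/3 ≈ -2.8685, -5/3 + sqrt(13)/3 ≈ -0.4648

f''(x) = -6*x - 10
Second-derivative test at each critical point:
  f''(-2.8685) = 7.2111 > 0 → local minimum
  f''(-0.4648) = -7.2111 < 0 → local maximum

Critical points: x = -5/3 - sqrt(13)/3 ≈ -2.8685 (local minimum); x = -5/3 + sqrt(13)/3 ≈ -0.4648 (local maximum)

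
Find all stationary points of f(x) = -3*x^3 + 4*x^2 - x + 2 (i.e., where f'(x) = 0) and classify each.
f'(x) = -9*x^2 + 8*x - 1

Solve f'(x) = 0:
  9*x^2 - 8*x + 1 = 0 has no rational roots; quadratic formula: x = (8 ± √28)/18.
  ⇒ x = 4/9 - sqrt(7)/9 ≈ 0.1505, sqrt(7)/9 + 4/9 ≈ 0.7384

f''(x) = 8 - 18*x
Second-derivative test at each critical point:
  f''(0.1505) = 5.2915 > 0 → local minimum
  f''(0.7384) = -5.2915 < 0 → local maximum

Critical points: x = 4/9 - sqrt(7)/9 ≈ 0.1505 (local minimum); x = sqrt(7)/9 + 4/9 ≈ 0.7384 (local maximum)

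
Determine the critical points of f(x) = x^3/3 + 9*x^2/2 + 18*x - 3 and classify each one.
f'(x) = x^2 + 9*x + 18

Solve f'(x) = 0:
  Factor: x^2 + 9*x + 18 = (x + 3)*(x + 6) = 0.
  ⇒ x = -6, -3

f''(x) = 2*x + 9
Second-derivative test at each critical point:
  f''(-6) = -3 < 0 → local maximum
  f''(-3) = 3 > 0 → local minimum

Critical points: x = -6 (local maximum); x = -3 (local minimum)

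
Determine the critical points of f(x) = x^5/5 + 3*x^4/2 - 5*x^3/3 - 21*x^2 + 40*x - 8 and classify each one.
f'(x) = x^4 + 6*x^3 - 5*x^2 - 42*x + 40

Solve f'(x) = 0:
  Factor: x^4 + 6*x^3 - 5*x^2 - 42*x + 40 = (x - 2)*(x - 1)*(x + 4)*(x + 5) = 0.
  ⇒ x = -5, -4, 1, 2

f''(x) = 4*x^3 + 18*x^2 - 10*x - 42
Second-derivative test at each critical point:
  f''(-5) = -42 < 0 → local maximum
  f''(-4) = 30 > 0 → local minimum
  f''(1) = -30 < 0 → local maximum
  f''(2) = 42 > 0 → local minimum

Critical points: x = -5 (local maximum); x = -4 (local minimum); x = 1 (local maximum); x = 2 (local minimum)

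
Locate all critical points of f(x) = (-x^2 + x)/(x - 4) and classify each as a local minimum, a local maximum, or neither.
f'(x) = (-x^2 + 8*x - 4)/(x^2 - 8*x + 16)

Solve f'(x) = 0:
  f'(x) = -(x^2 - 8*x + 4)/(x - 4)^2; the denominator is positive wherever f is defined, so f'(x) = 0 ⇔ -x^2 + 8*x - 4 = 0.
  x^2 - 8*x + 4 = 0 has no rational roots; quadratic formula: x = (8 ± √48)/2.
  ⇒ x = 4 - 2*sqrt(3) ≈ 0.5359, 2*sqrt(3) + 4 ≈ 7.4641

f''(x) = -24/(x^3 - 12*x^2 + 48*x - 64)
Second-derivative test at each critical point:
  f''(0.5359) = 0.5774 > 0 → local minimum
  f''(7.4641) = -0.5774 < 0 → local maximum

Critical points: x = 4 - 2*sqrt(3) ≈ 0.5359 (local minimum); x = 2*sqrt(3) + 4 ≈ 7.4641 (local maximum)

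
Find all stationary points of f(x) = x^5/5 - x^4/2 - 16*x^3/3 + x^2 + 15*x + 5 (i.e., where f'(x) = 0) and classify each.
f'(x) = x^4 - 2*x^3 - 16*x^2 + 2*x + 15

Solve f'(x) = 0:
  Factor: x^4 - 2*x^3 - 16*x^2 + 2*x + 15 = (x - 5)*(x - 1)*(x + 1)*(x + 3) = 0.
  ⇒ x = -3, -1, 1, 5

f''(x) = 4*x^3 - 6*x^2 - 32*x + 2
Second-derivative test at each critical point:
  f''(-3) = -64 < 0 → local maximum
  f''(-1) = 24 > 0 → local minimum
  f''(1) = -32 < 0 → local maximum
  f''(5) = 192 > 0 → local minimum

Critical points: x = -3 (local maximum); x = -1 (local minimum); x = 1 (local maximum); x = 5 (local minimum)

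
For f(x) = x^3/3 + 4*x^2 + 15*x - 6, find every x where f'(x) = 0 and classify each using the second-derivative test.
f'(x) = x^2 + 8*x + 15

Solve f'(x) = 0:
  Factor: x^2 + 8*x + 15 = (x + 3)*(x + 5) = 0.
  ⇒ x = -5, -3

f''(x) = 2*x + 8
Second-derivative test at each critical point:
  f''(-5) = -2 < 0 → local maximum
  f''(-3) = 2 > 0 → local minimum

Critical points: x = -5 (local maximum); x = -3 (local minimum)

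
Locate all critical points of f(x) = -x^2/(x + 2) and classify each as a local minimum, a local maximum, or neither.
f'(x) = x*(-x - 4)/(x + 2)^2

Solve f'(x) = 0:
  f'(x) = -x*(x + 4)/(x + 2)^2; the denominator is positive wherever f is defined, so f'(x) = 0 ⇔ -x^2 - 4*x = 0.
  Factor: -x^2 - 4*x = -x*(x + 4) = 0.
  ⇒ x = -4, 0

f''(x) = -8/(x^3 + 6*x^2 + 12*x + 8)
Second-derivative test at each critical point:
  f''(-4) = 1 > 0 → local minimum
  f''(0) = -1 < 0 → local maximum

Critical points: x = -4 (local minimum); x = 0 (local maximum)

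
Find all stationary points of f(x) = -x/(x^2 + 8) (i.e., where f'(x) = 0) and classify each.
f'(x) = (x^2 - 8)/(x^2 + 8)^2

Solve f'(x) = 0:
  f'(x) = (x^2 - 8)/(x^2 + 8)^2; the denominator is positive wherever f is defined, so f'(x) = 0 ⇔ x^2 - 8 = 0.
  x^2 - 8 = 0 has no rational roots; quadratic formula: x = (0 ± √32)/2.
  ⇒ x = -2*sqrt(2) ≈ -2.8284, 2*sqrt(2) ≈ 2.8284

f''(x) = 2*x*(24 - x^2)/(x^2 + 8)^3
Second-derivative test at each critical point:
  f''(-2.8284) = -0.0221 < 0 → local maximum
  f''(2.8284) = 0.0221 > 0 → local minimum

Critical points: x = -2*sqrt(2) ≈ -2.8284 (local maximum); x = 2*sqrt(2) ≈ 2.8284 (local minimum)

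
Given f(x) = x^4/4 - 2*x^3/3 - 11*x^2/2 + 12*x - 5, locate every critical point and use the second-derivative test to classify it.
f'(x) = x^3 - 2*x^2 - 11*x + 12

Solve f'(x) = 0:
  Factor: x^3 - 2*x^2 - 11*x + 12 = (x - 4)*(x - 1)*(x + 3) = 0.
  ⇒ x = -3, 1, 4

f''(x) = 3*x^2 - 4*x - 11
Second-derivative test at each critical point:
  f''(-3) = 28 > 0 → local minimum
  f''(1) = -12 < 0 → local maximum
  f''(4) = 21 > 0 → local minimum

Critical points: x = -3 (local minimum); x = 1 (local maximum); x = 4 (local minimum)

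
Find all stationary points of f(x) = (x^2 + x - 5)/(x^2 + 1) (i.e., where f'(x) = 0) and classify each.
f'(x) = (-x^2 + 12*x + 1)/(x^4 + 2*x^2 + 1)

Solve f'(x) = 0:
  f'(x) = -(x^2 - 12*x - 1)/(x^2 + 1)^2; the denominator is positive wherever f is defined, so f'(x) = 0 ⇔ -x^2 + 12*x + 1 = 0.
  x^2 - 12*x - 1 = 0 has no rational roots; quadratic formula: x = (12 ± √148)/2.
  ⇒ x = 6 - sqrt(37) ≈ -0.0828, 6 + sqrt(37) ≈ 12.0828

f''(x) = 2*(x^3 - 18*x^2 - 3*x + 6)/(x^6 + 3*x^4 + 3*x^2 + 1)
Second-derivative test at each critical point:
  f''(-0.0828) = 12.0006 > 0 → local minimum
  f''(12.0828) = -0.0006 < 0 → local maximum

Critical points: x = 6 - sqrt(37) ≈ -0.0828 (local minimum); x = 6 + sqrt(37) ≈ 12.0828 (local maximum)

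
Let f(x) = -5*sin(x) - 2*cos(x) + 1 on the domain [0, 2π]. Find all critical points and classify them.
f'(x) = 2*sin(x) - 5*cos(x)

Solve f'(x) = 0 on [0, 2π]:
  f'(x) = 0 ⇔ -5*cos(x) = -2*sin(x) ⇔ tan(x) = 5/2, i.e. x = arctan(5/2) + nπ; keep the solutions lying in [0, 2π].
  ⇒ x = atan(5/2) ≈ 1.1903, atan(5/2) + pi ≈ 4.3319

f''(x) = 5*sin(x) + 2*cos(x)
Second-derivative test at each critical point:
  f''(1.1903) = 5.3852 > 0 → local minimum
  f''(4.3319) = -5.3852 < 0 → local maximum

Critical points: x = atan(5/2) ≈ 1.1903 (local minimum); x = atan(5/2) + pi ≈ 4.3319 (local maximum)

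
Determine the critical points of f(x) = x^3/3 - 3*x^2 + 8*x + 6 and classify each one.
f'(x) = x^2 - 6*x + 8

Solve f'(x) = 0:
  Factor: x^2 - 6*x + 8 = (x - 4)*(x - 2) = 0.
  ⇒ x = 2, 4

f''(x) = 2*x - 6
Second-derivative test at each critical point:
  f''(2) = -2 < 0 → local maximum
  f''(4) = 2 > 0 → local minimum

Critical points: x = 2 (local maximum); x = 4 (local minimum)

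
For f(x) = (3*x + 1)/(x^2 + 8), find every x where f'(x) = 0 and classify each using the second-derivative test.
f'(x) = (-3*x^2 - 2*x + 24)/(x^4 + 16*x^2 + 64)

Solve f'(x) = 0:
  f'(x) = -(3*x^2 + 2*x - 24)/(x^2 + 8)^2; the denominator is positive wherever f is defined, so f'(x) = 0 ⇔ -3*x^2 - 2*x + 24 = 0.
  3*x^2 + 2*x - 24 = 0 has no rational roots; quadratic formula: x = (-2 ± √292)/6.
  ⇒ x = -sqrt(73)/3 - 1/3 ≈ -3.1813, -1/3 + sqrt(73)/3 ≈ 2.5147

f''(x) = 2*(4*x^2*(3*x + 1) - (9*x + 1)*(x^2 + 8))/(x^2 + 8)^3
Second-derivative test at each critical point:
  f''(-3.1813) = 0.0520 > 0 → local minimum
  f''(2.5147) = -0.0833 < 0 → local maximum

Critical points: x = -sqrt(73)/3 - 1/3 ≈ -3.1813 (local minimum); x = -1/3 + sqrt(73)/3 ≈ 2.5147 (local maximum)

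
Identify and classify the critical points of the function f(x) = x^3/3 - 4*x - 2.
f'(x) = x^2 - 4

Solve f'(x) = 0:
  Factor: x^2 - 4 = (x - 2)*(x + 2) = 0.
  ⇒ x = -2, 2

f''(x) = 2*x
Second-derivative test at each critical point:
  f''(-2) = -4 < 0 → local maximum
  f''(2) = 4 > 0 → local minimum

Critical points: x = -2 (local maximum); x = 2 (local minimum)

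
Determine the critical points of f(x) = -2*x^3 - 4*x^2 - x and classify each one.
f'(x) = -6*x^2 - 8*x - 1

Solve f'(x) = 0:
  6*x^2 + 8*x + 1 = 0 has no rational roots; quadratic formula: x = (-8 ± √40)/12.
  ⇒ x = -2/3 - sqrt(10)/6 ≈ -1.1937, -2/3 + sqrt(10)/6 ≈ -0.1396

f''(x) = -12*x - 8
Second-derivative test at each critical point:
  f''(-1.1937) = 6.3246 > 0 → local minimum
  f''(-0.1396) = -6.3246 < 0 → local maximum

Critical points: x = -2/3 - sqrt(10)/6 ≈ -1.1937 (local minimum); x = -2/3 + sqrt(10)/6 ≈ -0.1396 (local maximum)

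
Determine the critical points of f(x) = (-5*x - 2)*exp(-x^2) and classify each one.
f'(x) = (2*x*(5*x + 2) - 5)*exp(-x^2)

Solve f'(x) = 0:
  f'(x) = (10*x^2 + 4*x - 5)·exp(-x^2) and exp(-x^2) > 0 for every x, so f'(x) = 0 ⇔ 10*x^2 + 4*x - 5 = 0.
  10*x^2 + 4*x - 5 = 0 has no rational roots; quadratic formula: x = (-4 ± √216)/20.
  ⇒ x = -3*sqrt(6)/10 - 1/5 ≈ -0.9348, -1/5 + 3*sqrt(6)/10 ≈ 0.5348

f''(x) = 2*(-10*x^3 - 4*x^2 + 15*x + 2)*exp(-x^2)
Second-derivative test at each critical point:
  f''(-0.9348) = -6.1331 < 0 → local maximum
  f''(0.5348) = 11.0406 > 0 → local minimum

Critical points: x = -3*sqrt(6)/10 - 1/5 ≈ -0.9348 (local maximum); x = -1/5 + 3*sqrt(6)/10 ≈ 0.5348 (local minimum)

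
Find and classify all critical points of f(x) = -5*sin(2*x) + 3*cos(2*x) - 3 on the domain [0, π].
f'(x) = -6*sin(2*x) - 10*cos(2*x)

Solve f'(x) = 0 on [0, π]:
  f'(x) = 0 ⇔ -5*cos(2*x) = 3*sin(2*x) ⇔ tan(2*x) = -5/3, i.e. 2*x = arctan(-5/3) + nπ; keep the solutions lying in [0, π].
  ⇒ x = -atan(5/3)/2 + pi/2 ≈ 1.0556, pi - atan(5/3)/2 ≈ 2.6264

f''(x) = 20*sin(2*x) - 12*cos(2*x)
Second-derivative test at each critical point:
  f''(1.0556) = 23.3238 > 0 → local minimum
  f''(2.6264) = -23.3238 < 0 → local maximum

Critical points: x = -atan(5/3)/2 + pi/2 ≈ 1.0556 (local minimum); x = pi - atan(5/3)/2 ≈ 2.6264 (local maximum)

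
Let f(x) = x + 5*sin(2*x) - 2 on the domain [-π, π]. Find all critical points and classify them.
f'(x) = 10*cos(2*x) + 1

Solve f'(x) = 0 on [-π, π]:
  f'(x) = 0 ⇔ cos(2*x) = -1/10, i.e. 2*x = ±arccos(-1/10) + 2nπ; keep the solutions lying in [-π, π].
  ⇒ x = -pi + acos(-1/10)/2 ≈ -2.3061, -acos(-1/10)/2 ≈ -0.8355, acos(-1/10)/2 ≈ 0.8355, pi - acos(-1/10)/2 ≈ 2.3061

f''(x) = -20*sin(2*x)
Second-derivative test at each critical point:
  f''(-2.3061) = -19.8997 < 0 → local maximum
  f''(-0.8355) = 19.8997 > 0 → local minimum
  f''(0.8355) = -19.8997 < 0 → local maximum
  f''(2.3061) = 19.8997 > 0 → local minimum

Critical points: x = -pi + acos(-1/10)/2 ≈ -2.3061 (local maximum); x = -acos(-1/10)/2 ≈ -0.8355 (local minimum); x = acos(-1/10)/2 ≈ 0.8355 (local maximum); x = pi - acos(-1/10)/2 ≈ 2.3061 (local minimum)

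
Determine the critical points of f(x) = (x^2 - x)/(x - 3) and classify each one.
f'(x) = (x^2 - 6*x + 3)/(x^2 - 6*x + 9)

Solve f'(x) = 0:
  f'(x) = (x^2 - 6*x + 3)/(x - 3)^2; the denominator is positive wherever f is defined, so f'(x) = 0 ⇔ x^2 - 6*x + 3 = 0.
  x^2 - 6*x + 3 = 0 has no rational roots; quadratic formula: x = (6 ± √24)/2.
  ⇒ x = 3 - sqrt(6) ≈ 0.5505, sqrt(6) + 3 ≈ 5.4495

f''(x) = 12/(x^3 - 9*x^2 + 27*x - 27)
Second-derivative test at each critical point:
  f''(0.5505) = -0.8165 < 0 → local maximum
  f''(5.4495) = 0.8165 > 0 → local minimum

Critical points: x = 3 - sqrt(6) ≈ 0.5505 (local maximum); x = sqrt(6) + 3 ≈ 5.4495 (local minimum)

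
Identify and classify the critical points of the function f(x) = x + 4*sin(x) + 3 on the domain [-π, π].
f'(x) = 4*cos(x) + 1

Solve f'(x) = 0 on [-π, π]:
  f'(x) = 0 ⇔ cos(x) = -1/4, i.e. x = ±arccos(-1/4) + 2nπ; keep the solutions lying in [-π, π].
  ⇒ x = -acos(-1/4) ≈ -1.8235, acos(-1/4) ≈ 1.8235

f''(x) = -4*sin(x)
Second-derivative test at each critical point:
  f''(-1.8235) = 3.8730 > 0 → local minimum
  f''(1.8235) = -3.8730 < 0 → local maximum

Critical points: x = -acos(-1/4) ≈ -1.8235 (local minimum); x = acos(-1/4) ≈ 1.8235 (local maximum)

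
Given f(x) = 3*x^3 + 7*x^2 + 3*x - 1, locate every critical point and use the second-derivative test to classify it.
f'(x) = 9*x^2 + 14*x + 3

Solve f'(x) = 0:
  9*x^2 + 14*x + 3 = 0 has no rational roots; quadratic formula: x = (-14 ± √88)/18.
  ⇒ x = -7/9 - sqrt(22)/9 ≈ -1.2989, -7/9 + sqrt(22)/9 ≈ -0.2566

f''(x) = 18*x + 14
Second-derivative test at each critical point:
  f''(-1.2989) = -9.3808 < 0 → local maximum
  f''(-0.2566) = 9.3808 > 0 → local minimum

Critical points: x = -7/9 - sqrt(22)/9 ≈ -1.2989 (local maximum); x = -7/9 + sqrt(22)/9 ≈ -0.2566 (local minimum)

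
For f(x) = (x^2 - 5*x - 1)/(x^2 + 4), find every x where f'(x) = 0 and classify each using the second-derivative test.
f'(x) = 5*(x^2 + 2*x - 4)/(x^4 + 8*x^2 + 16)

Solve f'(x) = 0:
  f'(x) = 5*(x^2 + 2*x - 4)/(x^2 + 4)^2; the denominator is positive wherever f is defined, so f'(x) = 0 ⇔ 5*x^2 + 10*x - 20 = 0.
  Factor: 5*x^2 + 10*x - 20 = 5*(x^2 + 2*x - 4); x^2 + 2*x - 4 = 0 has no rational roots; quadratic formula: x = (-2 ± √20)/2.
  ⇒ x = -sqrt(5) - 1 ≈ -3.2361, -1 + sqrt(5) ≈ 1.2361

f''(x) = 10*(-x^3 - 3*x^2 + 12*x + 4)/(x^6 + 12*x^4 + 48*x^2 + 64)
Second-derivative test at each critical point:
  f''(-3.2361) = -0.1068 < 0 → local maximum
  f''(1.2361) = 0.7318 > 0 → local minimum

Critical points: x = -sqrt(5) - 1 ≈ -3.2361 (local maximum); x = -1 + sqrt(5) ≈ 1.2361 (local minimum)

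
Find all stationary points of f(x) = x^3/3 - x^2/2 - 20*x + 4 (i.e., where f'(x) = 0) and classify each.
f'(x) = x^2 - x - 20

Solve f'(x) = 0:
  Factor: x^2 - x - 20 = (x - 5)*(x + 4) = 0.
  ⇒ x = -4, 5

f''(x) = 2*x - 1
Second-derivative test at each critical point:
  f''(-4) = -9 < 0 → local maximum
  f''(5) = 9 > 0 → local minimum

Critical points: x = -4 (local maximum); x = 5 (local minimum)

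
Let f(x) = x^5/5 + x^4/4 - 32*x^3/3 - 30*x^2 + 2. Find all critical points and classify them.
f'(x) = x*(x^3 + x^2 - 32*x - 60)

Solve f'(x) = 0:
  Factor: x^4 + x^3 - 32*x^2 - 60*x = x*(x - 6)*(x + 2)*(x + 5) = 0.
  ⇒ x = -5, -2, 0, 6

f''(x) = 4*x^3 + 3*x^2 - 64*x - 60
Second-derivative test at each critical point:
  f''(-5) = -165 < 0 → local maximum
  f''(-2) = 48 > 0 → local minimum
  f''(0) = -60 < 0 → local maximum
  f''(6) = 528 > 0 → local minimum

Critical points: x = -5 (local maximum); x = -2 (local minimum); x = 0 (local maximum); x = 6 (local minimum)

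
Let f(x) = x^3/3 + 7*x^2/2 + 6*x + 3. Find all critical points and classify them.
f'(x) = x^2 + 7*x + 6

Solve f'(x) = 0:
  Factor: x^2 + 7*x + 6 = (x + 1)*(x + 6) = 0.
  ⇒ x = -6, -1

f''(x) = 2*x + 7
Second-derivative test at each critical point:
  f''(-6) = -5 < 0 → local maximum
  f''(-1) = 5 > 0 → local minimum

Critical points: x = -6 (local maximum); x = -1 (local minimum)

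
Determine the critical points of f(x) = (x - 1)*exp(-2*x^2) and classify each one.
f'(x) = (-4*x*(x - 1) + 1)*exp(-2*x^2)

Solve f'(x) = 0:
  f'(x) = (-4*x^2 + 4*x + 1)·exp(-2*x^2) and exp(-2*x^2) > 0 for every x, so f'(x) = 0 ⇔ -4*x^2 + 4*x + 1 = 0.
  4*x^2 - 4*x - 1 = 0 has no rational roots; quadratic formula: x = (4 ± √32)/8.
  ⇒ x = 1/2 - sqrt(2)/2 ≈ -0.2071, 1/2 + sqrt(2)/2 ≈ 1.2071

f''(x) = 4*(4*x^2*(x - 1) - 3*x + 1)*exp(-2*x^2)
Second-derivative test at each critical point:
  f''(-0.2071) = 5.1918 > 0 → local minimum
  f''(1.2071) = -0.3069 < 0 → local maximum

Critical points: x = 1/2 - sqrt(2)/2 ≈ -0.2071 (local minimum); x = 1/2 + sqrt(2)/2 ≈ 1.2071 (local maximum)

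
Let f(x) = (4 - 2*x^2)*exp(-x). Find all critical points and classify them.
f'(x) = 2*(x^2 - 2*x - 2)*exp(-x)

Solve f'(x) = 0:
  f'(x) = (2*x^2 - 4*x - 4)·exp(-x) and exp(-x) > 0 for every x, so f'(x) = 0 ⇔ 2*x^2 - 4*x - 4 = 0.
  Factor: 2*x^2 - 4*x - 4 = 2*(x^2 - 2*x - 2); x^2 - 2*x - 2 = 0 has no rational roots; quadratic formula: x = (2 ± √12)/2.
  ⇒ x = 1 - sqrt(3) ≈ -0.7321, 1 + sqrt(3) ≈ 2.7321

f''(x) = 2*x*(4 - x)*exp(-x)
Second-derivative test at each critical point:
  f''(-0.7321) = -14.4061 < 0 → local maximum
  f''(2.7321) = 0.4509 > 0 → local minimum

Critical points: x = 1 - sqrt(3) ≈ -0.7321 (local maximum); x = 1 + sqrt(3) ≈ 2.7321 (local minimum)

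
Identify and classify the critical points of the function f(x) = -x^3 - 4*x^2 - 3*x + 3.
f'(x) = -3*x^2 - 8*x - 3

Solve f'(x) = 0:
  3*x^2 + 8*x + 3 = 0 has no rational roots; quadratic formula: x = (-8 ± √28)/6.
  ⇒ x = -4/3 - sqrt(7)/3 ≈ -2.2153, -4/3 + sqrt(7)/3 ≈ -0.4514

f''(x) = -6*x - 8
Second-derivative test at each critical point:
  f''(-2.2153) = 5.2915 > 0 → local minimum
  f''(-0.4514) = -5.2915 < 0 → local maximum

Critical points: x = -4/3 - sqrt(7)/3 ≈ -2.2153 (local minimum); x = -4/3 + sqrt(7)/3 ≈ -0.4514 (local maximum)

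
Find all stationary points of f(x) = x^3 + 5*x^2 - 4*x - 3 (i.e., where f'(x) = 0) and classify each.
f'(x) = 3*x^2 + 10*x - 4

Solve f'(x) = 0:
  3*x^2 + 10*x - 4 = 0 has no rational roots; quadratic formula: x = (-10 ± √148)/6.
  ⇒ x = -sqrt(37)/3 - 5/3 ≈ -3.6943, -5/3 + sqrt(37)/3 ≈ 0.3609

f''(x) = 6*x + 10
Second-derivative test at each critical point:
  f''(-3.6943) = -12.1655 < 0 → local maximum
  f''(0.3609) = 12.1655 > 0 → local minimum

Critical points: x = -sqrt(37)/3 - 5/3 ≈ -3.6943 (local maximum); x = -5/3 + sqrt(37)/3 ≈ 0.3609 (local minimum)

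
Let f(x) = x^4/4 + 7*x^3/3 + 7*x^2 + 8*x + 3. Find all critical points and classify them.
f'(x) = x^3 + 7*x^2 + 14*x + 8

Solve f'(x) = 0:
  Factor: x^3 + 7*x^2 + 14*x + 8 = (x + 1)*(x + 2)*(x + 4) = 0.
  ⇒ x = -4, -2, -1

f''(x) = 3*x^2 + 14*x + 14
Second-derivative test at each critical point:
  f''(-4) = 6 > 0 → local minimum
  f''(-2) = -2 < 0 → local maximum
  f''(-1) = 3 > 0 → local minimum

Critical points: x = -4 (local minimum); x = -2 (local maximum); x = -1 (local minimum)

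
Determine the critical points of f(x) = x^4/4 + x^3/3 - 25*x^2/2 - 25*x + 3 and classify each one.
f'(x) = x^3 + x^2 - 25*x - 25

Solve f'(x) = 0:
  Factor: x^3 + x^2 - 25*x - 25 = (x - 5)*(x + 1)*(x + 5) = 0.
  ⇒ x = -5, -1, 5

f''(x) = 3*x^2 + 2*x - 25
Second-derivative test at each critical point:
  f''(-5) = 40 > 0 → local minimum
  f''(-1) = -24 < 0 → local maximum
  f''(5) = 60 > 0 → local minimum

Critical points: x = -5 (local minimum); x = -1 (local maximum); x = 5 (local minimum)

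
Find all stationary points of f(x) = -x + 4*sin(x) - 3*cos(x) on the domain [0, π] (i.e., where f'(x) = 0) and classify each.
f'(x) = 3*sin(x) + 4*cos(x) - 1

Solve f'(x) = 0 on [0, π]:
  f'(x) = 0 ⇔ 3*sin(x) + 4*cos(x) = 1. Write the left side as R·cos(x + φ) with R = √(4² + (-3)²) = 5, cos φ = 4/5, sin φ = -3/5; then cos(x + φ) = 1/5. Solve for x and keep the solutions lying in [0, π].
  ⇒ x = atan((3 + 8*sqrt(6))/(4 - 6*sqrt(6))) + pi ≈ 2.0129

f''(x) = -4*sin(x) + 3*cos(x)
Second-derivative test at each critical point:
  f''(2.0129) = -4.8990 < 0 → local maximum

Critical points: x = atan((3 + 8*sqrt(6))/(4 - 6*sqrt(6))) + pi ≈ 2.0129 (local maximum)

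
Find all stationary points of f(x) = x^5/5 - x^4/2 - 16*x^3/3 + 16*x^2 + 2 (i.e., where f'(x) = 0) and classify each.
f'(x) = x*(x^3 - 2*x^2 - 16*x + 32)

Solve f'(x) = 0:
  Factor: x^4 - 2*x^3 - 16*x^2 + 32*x = x*(x - 4)*(x - 2)*(x + 4) = 0.
  ⇒ x = -4, 0, 2, 4

f''(x) = 4*x^3 - 6*x^2 - 32*x + 32
Second-derivative test at each critical point:
  f''(-4) = -192 < 0 → local maximum
  f''(0) = 32 > 0 → local minimum
  f''(2) = -24 < 0 → local maximum
  f''(4) = 64 > 0 → local minimum

Critical points: x = -4 (local maximum); x = 0 (local minimum); x = 2 (local maximum); x = 4 (local minimum)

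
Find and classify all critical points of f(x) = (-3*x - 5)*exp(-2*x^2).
f'(x) = (4*x*(3*x + 5) - 3)*exp(-2*x^2)

Solve f'(x) = 0:
  f'(x) = (12*x^2 + 20*x - 3)·exp(-2*x^2) and exp(-2*x^2) > 0 for every x, so f'(x) = 0 ⇔ 12*x^2 + 20*x - 3 = 0.
  12*x^2 + 20*x - 3 = 0 has no rational roots; quadratic formula: x = (-20 ± √544)/24.
  ⇒ x = -sqrt(34)/6 - 5/6 ≈ -1.8052, -5/6 + sqrt(34)/6 ≈ 0.1385

f''(x) = 4*(-12*x^3 - 20*x^2 + 9*x + 5)*exp(-2*x^2)
Second-derivative test at each critical point:
  f''(-1.8052) = -0.0345 < 0 → local maximum
  f''(0.1385) = 22.4460 > 0 → local minimum

Critical points: x = -sqrt(34)/6 - 5/6 ≈ -1.8052 (local maximum); x = -5/6 + sqrt(34)/6 ≈ 0.1385 (local minimum)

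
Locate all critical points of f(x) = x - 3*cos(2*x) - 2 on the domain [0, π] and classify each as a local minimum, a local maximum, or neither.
f'(x) = 6*sin(2*x) + 1

Solve f'(x) = 0 on [0, π]:
  f'(x) = 0 ⇔ sin(2*x) = -1/6, i.e. 2*x = arcsin(-1/6) + 2nπ or 2*x = π − arcsin(-1/6) + 2nπ; keep the solutions lying in [0, π].
  ⇒ x = asin(1/6)/2 + pi/2 ≈ 1.6545, pi - asin(1/6)/2 ≈ 3.0579

f''(x) = 12*cos(2*x)
Second-derivative test at each critical point:
  f''(1.6545) = -11.8322 < 0 → local maximum
  f''(3.0579) = 11.8322 > 0 → local minimum

Critical points: x = asin(1/6)/2 + pi/2 ≈ 1.6545 (local maximum); x = pi - asin(1/6)/2 ≈ 3.0579 (local minimum)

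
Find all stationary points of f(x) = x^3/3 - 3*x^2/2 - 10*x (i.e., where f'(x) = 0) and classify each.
f'(x) = x^2 - 3*x - 10

Solve f'(x) = 0:
  Factor: x^2 - 3*x - 10 = (x - 5)*(x + 2) = 0.
  ⇒ x = -2, 5

f''(x) = 2*x - 3
Second-derivative test at each critical point:
  f''(-2) = -7 < 0 → local maximum
  f''(5) = 7 > 0 → local minimum

Critical points: x = -2 (local maximum); x = 5 (local minimum)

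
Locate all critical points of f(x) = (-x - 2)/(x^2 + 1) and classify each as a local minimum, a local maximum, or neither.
f'(x) = (-x^2 + 2*x*(x + 2) - 1)/(x^2 + 1)^2

Solve f'(x) = 0:
  f'(x) = (x^2 + 4*x - 1)/(x^2 + 1)^2; the denominator is positive wherever f is defined, so f'(x) = 0 ⇔ x^2 + 4*x - 1 = 0.
  x^2 + 4*x - 1 = 0 has no rational roots; quadratic formula: x = (-4 ± √20)/2.
  ⇒ x = -sqrt(5) - 2 ≈ -4.2361, -2 + sqrt(5) ≈ 0.2361

f''(x) = 2*(-4*x^2*(x + 2) + (3*x + 2)*(x^2 + 1))/(x^2 + 1)^3
Second-derivative test at each critical point:
  f''(-4.2361) = -0.0125 < 0 → local maximum
  f''(0.2361) = 4.0125 > 0 → local minimum

Critical points: x = -sqrt(5) - 2 ≈ -4.2361 (local maximum); x = -2 + sqrt(5) ≈ 0.2361 (local minimum)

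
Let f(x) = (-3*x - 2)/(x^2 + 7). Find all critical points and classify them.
f'(x) = (3*x^2 + 4*x - 21)/(x^4 + 14*x^2 + 49)

Solve f'(x) = 0:
  f'(x) = (3*x^2 + 4*x - 21)/(x^2 + 7)^2; the denominator is positive wherever f is defined, so f'(x) = 0 ⇔ 3*x^2 + 4*x - 21 = 0.
  3*x^2 + 4*x - 21 = 0 has no rational roots; quadratic formula: x = (-4 ± √268)/6.
  ⇒ x = -sqrt(67)/3 - 2/3 ≈ -3.3951, -2/3 + sqrt(67)/3 ≈ 2.0618

f''(x) = 2*(-4*x^2*(3*x + 2) + (9*x + 2)*(x^2 + 7))/(x^2 + 7)^3
Second-derivative test at each critical point:
  f''(-3.3951) = -0.0477 < 0 → local maximum
  f''(2.0618) = 0.1293 > 0 → local minimum

Critical points: x = -sqrt(67)/3 - 2/3 ≈ -3.3951 (local maximum); x = -2/3 + sqrt(67)/3 ≈ 2.0618 (local minimum)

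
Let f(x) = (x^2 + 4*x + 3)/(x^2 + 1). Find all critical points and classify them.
f'(x) = 4*(-x^2 - x + 1)/(x^4 + 2*x^2 + 1)

Solve f'(x) = 0:
  f'(x) = -4*(x^2 + x - 1)/(x^2 + 1)^2; the denominator is positive wherever f is defined, so f'(x) = 0 ⇔ -4*x^2 - 4*x + 4 = 0.
  Factor: -4*x^2 - 4*x + 4 = -4*(x^2 + x - 1); x^2 + x - 1 = 0 has no rational roots; quadratic formula: x = (-1 ± √5)/2.
  ⇒ x = -sqrt(5)/2 - 1/2 ≈ -1.6180, -1/2 + sqrt(5)/2 ≈ 0.6180

f''(x) = 4*(2*x^3 + 3*x^2 - 6*x - 1)/(x^6 + 3*x^4 + 3*x^2 + 1)
Second-derivative test at each critical point:
  f''(-1.6180) = 0.6833 > 0 → local minimum
  f''(0.6180) = -4.6833 < 0 → local maximum

Critical points: x = -sqrt(5)/2 - 1/2 ≈ -1.6180 (local minimum); x = -1/2 + sqrt(5)/2 ≈ 0.6180 (local maximum)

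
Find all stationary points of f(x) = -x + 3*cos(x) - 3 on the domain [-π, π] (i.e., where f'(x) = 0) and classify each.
f'(x) = -3*sin(x) - 1

Solve f'(x) = 0 on [-π, π]:
  f'(x) = 0 ⇔ sin(x) = -1/3, i.e. x = arcsin(-1/3) + 2nπ or x = π − arcsin(-1/3) + 2nπ; keep the solutions lying in [-π, π].
  ⇒ x = -pi + asin(1/3) ≈ -2.8018, -asin(1/3) ≈ -0.3398

f''(x) = -3*cos(x)
Second-derivative test at each critical point:
  f''(-2.8018) = 2.8284 > 0 → local minimum
  f''(-0.3398) = -2.8284 < 0 → local maximum

Critical points: x = -pi + asin(1/3) ≈ -2.8018 (local minimum); x = -asin(1/3) ≈ -0.3398 (local maximum)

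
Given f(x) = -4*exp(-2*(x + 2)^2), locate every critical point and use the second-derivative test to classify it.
f'(x) = 16*(x + 2)*exp(-2*(x + 2)^2)

Solve f'(x) = 0:
  f'(x) = (16*x + 32)·exp(-2*(x + 2)^2) and exp(-2*(x + 2)^2) > 0 for every x, so f'(x) = 0 ⇔ 16*x + 32 = 0.
  Factor: 16*x + 32 = 16*(x + 2) = 0.
  ⇒ x = -2

f''(x) = 16*(1 - 4*(x + 2)^2)*exp(-2*(x + 2)^2)
Second-derivative test at each critical point:
  f''(-2) = 16 > 0 → local minimum

Critical points: x = -2 (local minimum)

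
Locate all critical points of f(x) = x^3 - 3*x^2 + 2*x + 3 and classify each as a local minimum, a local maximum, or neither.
f'(x) = 3*x^2 - 6*x + 2

Solve f'(x) = 0:
  3*x^2 - 6*x + 2 = 0 has no rational roots; quadratic formula: x = (6 ± √12)/6.
  ⇒ x = 1 - sqrt(3)/3 ≈ 0.4226, sqrt(3)/3 + 1 ≈ 1.5774

f''(x) = 6*x - 6
Second-derivative test at each critical point:
  f''(0.4226) = -3.4641 < 0 → local maximum
  f''(1.5774) = 3.4641 > 0 → local minimum

Critical points: x = 1 - sqrt(3)/3 ≈ 0.4226 (local maximum); x = sqrt(3)/3 + 1 ≈ 1.5774 (local minimum)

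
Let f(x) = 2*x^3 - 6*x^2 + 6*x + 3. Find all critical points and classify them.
f'(x) = 6*x^2 - 12*x + 6

Solve f'(x) = 0:
  Factor: 6*x^2 - 12*x + 6 = 6*(x - 1)^2 = 0.
  ⇒ x = 1

f''(x) = 12*x - 12
Second-derivative test at each critical point:
  f''(1) = 0, so the second-derivative test is inconclusive; use the first-derivative test: f'(3/4) = 0.3750, f'(5/4) = 0.3750 — f' is positive on both sides (no sign change) → neither a local maximum nor a local minimum

Critical points: x = 1 (neither)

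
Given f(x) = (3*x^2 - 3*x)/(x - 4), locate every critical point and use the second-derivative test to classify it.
f'(x) = 3*(x^2 - 8*x + 4)/(x^2 - 8*x + 16)

Solve f'(x) = 0:
  f'(x) = 3*(x^2 - 8*x + 4)/(x - 4)^2; the denominator is positive wherever f is defined, so f'(x) = 0 ⇔ 3*x^2 - 24*x + 12 = 0.
  Factor: 3*x^2 - 24*x + 12 = 3*(x^2 - 8*x + 4); x^2 - 8*x + 4 = 0 has no rational roots; quadratic formula: x = (8 ± √48)/2.
  ⇒ x = 4 - 2*sqrt(3) ≈ 0.5359, 2*sqrt(3) + 4 ≈ 7.4641

f''(x) = 72/(x^3 - 12*x^2 + 48*x - 64)
Second-derivative test at each critical point:
  f''(0.5359) = -1.7321 < 0 → local maximum
  f''(7.4641) = 1.7321 > 0 → local minimum

Critical points: x = 4 - 2*sqrt(3) ≈ 0.5359 (local maximum); x = 2*sqrt(3) + 4 ≈ 7.4641 (local minimum)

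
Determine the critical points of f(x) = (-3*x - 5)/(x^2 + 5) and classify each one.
f'(x) = (3*x^2 + 10*x - 15)/(x^4 + 10*x^2 + 25)

Solve f'(x) = 0:
  f'(x) = (3*x^2 + 10*x - 15)/(x^2 + 5)^2; the denominator is positive wherever f is defined, so f'(x) = 0 ⇔ 3*x^2 + 10*x - 15 = 0.
  3*x^2 + 10*x - 15 = 0 has no rational roots; quadratic formula: x = (-10 ± √280)/6.
  ⇒ x = -sqrt(70)/3 - 5/3 ≈ -4.4555, -5/3 + sqrt(70)/3 ≈ 1.1222

f''(x) = 2*(-4*x^2*(3*x + 5) + (9*x + 5)*(x^2 + 5))/(x^2 + 5)^3
Second-derivative test at each critical point:
  f''(-4.4555) = -0.0271 < 0 → local maximum
  f''(1.1222) = 0.4271 > 0 → local minimum

Critical points: x = -sqrt(70)/3 - 5/3 ≈ -4.4555 (local maximum); x = -5/3 + sqrt(70)/3 ≈ 1.1222 (local minimum)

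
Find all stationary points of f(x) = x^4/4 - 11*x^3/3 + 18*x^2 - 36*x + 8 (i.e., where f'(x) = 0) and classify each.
f'(x) = x^3 - 11*x^2 + 36*x - 36

Solve f'(x) = 0:
  Factor: x^3 - 11*x^2 + 36*x - 36 = (x - 6)*(x - 3)*(x - 2) = 0.
  ⇒ x = 2, 3, 6

f''(x) = 3*x^2 - 22*x + 36
Second-derivative test at each critical point:
  f''(2) = 4 > 0 → local minimum
  f''(3) = -3 < 0 → local maximum
  f''(6) = 12 > 0 → local minimum

Critical points: x = 2 (local minimum); x = 3 (local maximum); x = 6 (local minimum)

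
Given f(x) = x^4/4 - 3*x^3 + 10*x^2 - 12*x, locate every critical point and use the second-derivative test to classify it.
f'(x) = x^3 - 9*x^2 + 20*x - 12

Solve f'(x) = 0:
  Factor: x^3 - 9*x^2 + 20*x - 12 = (x - 6)*(x - 2)*(x - 1) = 0.
  ⇒ x = 1, 2, 6

f''(x) = 3*x^2 - 18*x + 20
Second-derivative test at each critical point:
  f''(1) = 5 > 0 → local minimum
  f''(2) = -4 < 0 → local maximum
  f''(6) = 20 > 0 → local minimum

Critical points: x = 1 (local minimum); x = 2 (local maximum); x = 6 (local minimum)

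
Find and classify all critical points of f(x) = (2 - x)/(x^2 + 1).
f'(x) = (-x^2 + 2*x*(x - 2) - 1)/(x^2 + 1)^2

Solve f'(x) = 0:
  f'(x) = (x^2 - 4*x - 1)/(x^2 + 1)^2; the denominator is positive wherever f is defined, so f'(x) = 0 ⇔ x^2 - 4*x - 1 = 0.
  x^2 - 4*x - 1 = 0 has no rational roots; quadratic formula: x = (4 ± √20)/2.
  ⇒ x = 2 - sqrt(5) ≈ -0.2361, 2 + sqrt(5) ≈ 4.2361

f''(x) = 2*(4*x^2*(2 - x) + (3*x - 2)*(x^2 + 1))/(x^2 + 1)^3
Second-derivative test at each critical point:
  f''(-0.2361) = -4.0125 < 0 → local maximum
  f''(4.2361) = 0.0125 > 0 → local minimum

Critical points: x = 2 - sqrt(5) ≈ -0.2361 (local maximum); x = 2 + sqrt(5) ≈ 4.2361 (local minimum)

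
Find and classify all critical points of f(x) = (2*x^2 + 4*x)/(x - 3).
f'(x) = 2*(x^2 - 6*x - 6)/(x^2 - 6*x + 9)

Solve f'(x) = 0:
  f'(x) = 2*(x^2 - 6*x - 6)/(x - 3)^2; the denominator is positive wherever f is defined, so f'(x) = 0 ⇔ 2*x^2 - 12*x - 12 = 0.
  Factor: 2*x^2 - 12*x - 12 = 2*(x^2 - 6*x - 6); x^2 - 6*x - 6 = 0 has no rational roots; quadratic formula: x = (6 ± √60)/2.
  ⇒ x = 3 - sqrt(15) ≈ -0.8730, 3 + sqrt(15) ≈ 6.8730

f''(x) = 60/(x^3 - 9*x^2 + 27*x - 27)
Second-derivative test at each critical point:
  f''(-0.8730) = -1.0328 < 0 → local maximum
  f''(6.8730) = 1.0328 > 0 → local minimum

Critical points: x = 3 - sqrt(15) ≈ -0.8730 (local maximum); x = 3 + sqrt(15) ≈ 6.8730 (local minimum)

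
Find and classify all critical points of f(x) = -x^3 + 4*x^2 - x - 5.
f'(x) = -3*x^2 + 8*x - 1

Solve f'(x) = 0:
  3*x^2 - 8*x + 1 = 0 has no rational roots; quadratic formula: x = (8 ± √52)/6.
  ⇒ x = 4/3 - sqrt(13)/3 ≈ 0.1315, sqrt(13)/3 + 4/3 ≈ 2.5352

f''(x) = 8 - 6*x
Second-derivative test at each critical point:
  f''(0.1315) = 7.2111 > 0 → local minimum
  f''(2.5352) = -7.2111 < 0 → local maximum

Critical points: x = 4/3 - sqrt(13)/3 ≈ 0.1315 (local minimum); x = sqrt(13)/3 + 4/3 ≈ 2.5352 (local maximum)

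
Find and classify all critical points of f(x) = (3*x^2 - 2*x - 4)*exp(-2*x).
f'(x) = 2*(-3*x^2 + 5*x + 3)*exp(-2*x)

Solve f'(x) = 0:
  f'(x) = (-6*x^2 + 10*x + 6)·exp(-2*x) and exp(-2*x) > 0 for every x, so f'(x) = 0 ⇔ -6*x^2 + 10*x + 6 = 0.
  Factor: -6*x^2 + 10*x + 6 = -2*(3*x^2 - 5*x - 3); 3*x^2 - 5*x - 3 = 0 has no rational roots; quadratic formula: x = (5 ± √61)/6.
  ⇒ x = 5/6 - sqrt(61)/6 ≈ -0.4684, 5/6 + sqrt(61)/6 ≈ 2.1350

f''(x) = 2*(6*x^2 - 16*x - 1)*exp(-2*x)
Second-derivative test at each critical point:
  f''(-0.4684) = 39.8584 > 0 → local minimum
  f''(2.1350) = -0.2184 < 0 → local maximum

Critical points: x = 5/6 - sqrt(61)/6 ≈ -0.4684 (local minimum); x = 5/6 + sqrt(61)/6 ≈ 2.1350 (local maximum)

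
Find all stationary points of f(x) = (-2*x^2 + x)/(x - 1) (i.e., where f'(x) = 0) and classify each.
f'(x) = (-2*x^2 + 4*x - 1)/(x^2 - 2*x + 1)

Solve f'(x) = 0:
  f'(x) = -(2*x^2 - 4*x + 1)/(x - 1)^2; the denominator is positive wherever f is defined, so f'(x) = 0 ⇔ -2*x^2 + 4*x - 1 = 0.
  2*x^2 - 4*x + 1 = 0 has no rational roots; quadratic formula: x = (4 ± √8)/4.
  ⇒ x = 1 - sqrt(2)/2 ≈ 0.2929, sqrt(2)/2 + 1 ≈ 1.7071

f''(x) = -2/(x^3 - 3*x^2 + 3*x - 1)
Second-derivative test at each critical point:
  f''(0.2929) = 5.6569 > 0 → local minimum
  f''(1.7071) = -5.6569 < 0 → local maximum

Critical points: x = 1 - sqrt(2)/2 ≈ 0.2929 (local minimum); x = sqrt(2)/2 + 1 ≈ 1.7071 (local maximum)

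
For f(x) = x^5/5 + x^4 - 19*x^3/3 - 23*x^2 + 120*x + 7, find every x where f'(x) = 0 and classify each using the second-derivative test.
f'(x) = x^4 + 4*x^3 - 19*x^2 - 46*x + 120

Solve f'(x) = 0:
  Factor: x^4 + 4*x^3 - 19*x^2 - 46*x + 120 = (x - 3)*(x - 2)*(x + 4)*(x + 5) = 0.
  ⇒ x = -5, -4, 2, 3

f''(x) = 4*x^3 + 12*x^2 - 38*x - 46
Second-derivative test at each critical point:
  f''(-5) = -56 < 0 → local maximum
  f''(-4) = 42 > 0 → local minimum
  f''(2) = -42 < 0 → local maximum
  f''(3) = 56 > 0 → local minimum

Critical points: x = -5 (local maximum); x = -4 (local minimum); x = 2 (local maximum); x = 3 (local minimum)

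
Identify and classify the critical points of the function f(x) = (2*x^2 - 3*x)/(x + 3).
f'(x) = (2*x^2 + 12*x - 9)/(x^2 + 6*x + 9)

Solve f'(x) = 0:
  f'(x) = (2*x^2 + 12*x - 9)/(x + 3)^2; the denominator is positive wherever f is defined, so f'(x) = 0 ⇔ 2*x^2 + 12*x - 9 = 0.
  2*x^2 + 12*x - 9 = 0 has no rational roots; quadratic formula: x = (-12 ± √216)/4.
  ⇒ x = -3*sqrt(6)/2 - 3 ≈ -6.6742, -3 + 3*sqrt(6)/2 ≈ 0.6742

f''(x) = 54/(x^3 + 9*x^2 + 27*x + 27)
Second-derivative test at each critical point:
  f''(-6.6742) = -1.0887 < 0 → local maximum
  f''(0.6742) = 1.0887 > 0 → local minimum

Critical points: x = -3*sqrt(6)/2 - 3 ≈ -6.6742 (local maximum); x = -3 + 3*sqrt(6)/2 ≈ 0.6742 (local minimum)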